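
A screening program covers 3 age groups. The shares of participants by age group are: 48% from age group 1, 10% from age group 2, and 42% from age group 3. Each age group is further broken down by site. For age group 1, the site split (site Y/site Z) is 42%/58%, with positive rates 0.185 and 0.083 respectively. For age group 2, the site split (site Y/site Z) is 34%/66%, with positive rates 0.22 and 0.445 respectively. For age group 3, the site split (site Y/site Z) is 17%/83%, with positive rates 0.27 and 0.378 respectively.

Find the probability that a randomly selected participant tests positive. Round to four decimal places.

P(T) ≈ 0.2483

P(T|1) = 0.42·0.185 + 0.58·0.083 = 0.0777 + 0.04814 = 0.12584
P(T|2) = 0.34·0.22 + 0.66·0.445 = 0.0748 + 0.2937 = 0.3685
P(T|3) = 0.17·0.27 + 0.83·0.378 = 0.0459 + 0.31374 = 0.35964
By total probability over the outer partition,
P(T) = 0.48·0.12584 + 0.1·0.3685 + 0.42·0.35964
      = 0.0604032 + 0.03685 + 0.1510488 = 0.248302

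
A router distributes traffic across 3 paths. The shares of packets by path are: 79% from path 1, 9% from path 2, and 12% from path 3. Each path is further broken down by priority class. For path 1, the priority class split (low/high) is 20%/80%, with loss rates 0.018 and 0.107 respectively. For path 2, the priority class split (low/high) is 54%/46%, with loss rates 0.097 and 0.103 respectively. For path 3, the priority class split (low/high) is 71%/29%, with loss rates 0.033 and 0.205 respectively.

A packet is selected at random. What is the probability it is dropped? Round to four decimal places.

0.0894

P(L|1) = 0.2·0.018 + 0.8·0.107 = 0.0036 + 0.0856 = 0.0892
P(L|2) = 0.54·0.097 + 0.46·0.103 = 0.05238 + 0.04738 = 0.09976
P(L|3) = 0.71·0.033 + 0.29·0.205 = 0.02343 + 0.05945 = 0.08288
By total probability over the outer partition,
P(L) = 0.79·0.0892 + 0.09·0.09976 + 0.12·0.08288
      = 0.070468 + 0.0089784 + 0.0099456 = 0.089392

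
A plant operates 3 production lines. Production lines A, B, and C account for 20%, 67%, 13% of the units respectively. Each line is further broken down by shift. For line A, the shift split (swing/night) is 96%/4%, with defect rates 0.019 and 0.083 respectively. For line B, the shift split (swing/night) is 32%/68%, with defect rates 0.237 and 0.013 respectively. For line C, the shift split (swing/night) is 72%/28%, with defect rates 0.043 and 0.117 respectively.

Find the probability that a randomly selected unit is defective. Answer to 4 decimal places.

0.0693

P(D|A) = 0.96·0.019 + 0.04·0.083 = 0.01824 + 0.00332 = 0.02156
P(D|B) = 0.32·0.237 + 0.68·0.013 = 0.07584 + 0.00884 = 0.08468
P(D|C) = 0.72·0.043 + 0.28·0.117 = 0.03096 + 0.03276 = 0.06372
Then overall,
P(D) = 0.2·0.02156 + 0.67·0.08468 + 0.13·0.06372
      = 0.004312 + 0.0567356 + 0.0082836 = 0.0693312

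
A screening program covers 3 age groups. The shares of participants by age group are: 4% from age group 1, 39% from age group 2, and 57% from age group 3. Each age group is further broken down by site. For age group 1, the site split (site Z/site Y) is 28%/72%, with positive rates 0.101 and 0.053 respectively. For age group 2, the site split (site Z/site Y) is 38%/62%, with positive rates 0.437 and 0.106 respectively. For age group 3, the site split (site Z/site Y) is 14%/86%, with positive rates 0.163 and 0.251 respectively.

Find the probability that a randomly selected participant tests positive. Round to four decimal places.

P(T) ≈ 0.2291

P(T|1) = 0.28·0.101 + 0.72·0.053 = 0.02828 + 0.03816 = 0.06644
P(T|2) = 0.38·0.437 + 0.62·0.106 = 0.16606 + 0.06572 = 0.23178
P(T|3) = 0.14·0.163 + 0.86·0.251 = 0.02282 + 0.21586 = 0.23868
Then overall,
P(T) = 0.04·0.06644 + 0.39·0.23178 + 0.57·0.23868
      = 0.0026576 + 0.0903942 + 0.1360476 = 0.2290994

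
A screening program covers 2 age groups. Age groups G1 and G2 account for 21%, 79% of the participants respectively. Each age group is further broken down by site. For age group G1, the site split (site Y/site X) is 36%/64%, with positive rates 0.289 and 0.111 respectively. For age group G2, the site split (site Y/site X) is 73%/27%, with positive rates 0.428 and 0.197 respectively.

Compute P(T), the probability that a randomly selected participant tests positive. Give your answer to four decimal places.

P(T) ≈ 0.3256

P(T|G1) = 0.36·0.289 + 0.64·0.111 = 0.10404 + 0.07104 = 0.17508
P(T|G2) = 0.73·0.428 + 0.27·0.197 = 0.31244 + 0.05319 = 0.36563
By total probability over the outer partition,
P(T) = 0.21·0.17508 + 0.79·0.36563
      = 0.0367668 + 0.2888477 = 0.3256145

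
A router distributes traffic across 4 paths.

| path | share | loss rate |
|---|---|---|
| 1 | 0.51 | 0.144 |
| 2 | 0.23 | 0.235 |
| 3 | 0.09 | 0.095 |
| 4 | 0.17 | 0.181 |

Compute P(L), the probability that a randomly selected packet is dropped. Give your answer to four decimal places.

P(L) ≈ 0.1668

P(L) = P(L|1)·P(1) + P(L|2)·P(2) + P(L|3)·P(3) + P(L|4)·P(4)
      = 0.144·0.51 + 0.235·0.23 + 0.095·0.09 + 0.181·0.17
      = 0.07344 + 0.05405 + 0.00855 + 0.03077 = 0.16681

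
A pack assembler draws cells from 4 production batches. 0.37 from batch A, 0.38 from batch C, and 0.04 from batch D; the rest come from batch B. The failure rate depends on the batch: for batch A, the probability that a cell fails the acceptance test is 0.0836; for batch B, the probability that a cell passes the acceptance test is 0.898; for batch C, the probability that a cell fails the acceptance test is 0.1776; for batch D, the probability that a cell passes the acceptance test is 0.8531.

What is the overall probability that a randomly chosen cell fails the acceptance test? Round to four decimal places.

0.1257

P(B) = 1 − (0.37 + 0.38 + 0.04) = 0.21.
P(F|B) = 1 − 0.898 = 0.102.
P(F|D) = 1 − 0.8531 = 0.1469.
Using total probability over the partition,
P(F) = P(F|A)·P(A) + P(F|B)·P(B) + P(F|C)·P(C) + P(F|D)·P(D)
      = 0.0836·0.37 + 0.102·0.21 + 0.1776·0.38 + 0.1469·0.04
      = 0.030932 + 0.02142 + 0.067488 + 0.005876 = 0.125716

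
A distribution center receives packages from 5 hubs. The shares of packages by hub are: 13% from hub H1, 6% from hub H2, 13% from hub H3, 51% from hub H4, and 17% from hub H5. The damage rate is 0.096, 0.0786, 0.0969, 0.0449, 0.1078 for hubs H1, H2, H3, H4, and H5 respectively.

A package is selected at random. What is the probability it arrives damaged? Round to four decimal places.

P(D) = P(D|H1)·P(H1) + P(D|H2)·P(H2) + P(D|H3)·P(H3) + P(D|H4)·P(H4) + P(D|H5)·P(H5)
      = 0.096·0.13 + 0.0786·0.06 + 0.0969·0.13 + 0.0449·0.51 + 0.1078·0.17
      = 0.01248 + 0.004716 + 0.012597 + 0.022899 + 0.018326 = 0.071018

P(D) ≈ 0.0710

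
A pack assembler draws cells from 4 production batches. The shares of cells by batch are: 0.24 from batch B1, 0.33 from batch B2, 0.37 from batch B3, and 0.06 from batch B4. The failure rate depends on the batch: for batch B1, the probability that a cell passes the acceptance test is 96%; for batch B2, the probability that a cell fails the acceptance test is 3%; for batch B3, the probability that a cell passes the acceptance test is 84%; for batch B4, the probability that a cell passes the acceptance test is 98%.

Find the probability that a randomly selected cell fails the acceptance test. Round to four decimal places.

P(F|B1) = 1 − 0.96 = 0.04.
P(F|B3) = 1 − 0.84 = 0.16.
P(F|B4) = 1 − 0.98 = 0.02.
P(F) = P(F|B1)·P(B1) + P(F|B2)·P(B2) + P(F|B3)·P(B3) + P(F|B4)·P(B4)
      = 0.04·0.24 + 0.03·0.33 + 0.16·0.37 + 0.02·0.06
      = 0.0096 + 0.0099 + 0.0592 + 0.0012 = 0.0799

P(F) ≈ 0.0799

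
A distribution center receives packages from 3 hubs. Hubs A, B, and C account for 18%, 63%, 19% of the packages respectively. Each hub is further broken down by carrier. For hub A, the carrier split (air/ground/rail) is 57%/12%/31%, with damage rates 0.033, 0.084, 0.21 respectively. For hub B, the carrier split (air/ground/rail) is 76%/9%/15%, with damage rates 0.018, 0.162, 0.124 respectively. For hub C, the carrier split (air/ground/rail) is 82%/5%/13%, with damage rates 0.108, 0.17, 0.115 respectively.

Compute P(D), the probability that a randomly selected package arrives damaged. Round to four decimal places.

0.0677

P(D|A) = 0.57·0.033 + 0.12·0.084 + 0.31·0.21 = 0.01881 + 0.01008 + 0.0651 = 0.09399
P(D|B) = 0.76·0.018 + 0.09·0.162 + 0.15·0.124 = 0.01368 + 0.01458 + 0.0186 = 0.04686
P(D|C) = 0.82·0.108 + 0.05·0.17 + 0.13·0.115 = 0.08856 + 0.0085 + 0.01495 = 0.11201
By total probability over the outer partition,
P(D) = 0.18·0.09399 + 0.63·0.04686 + 0.19·0.11201
      = 0.0169182 + 0.0295218 + 0.0212819 = 0.0677219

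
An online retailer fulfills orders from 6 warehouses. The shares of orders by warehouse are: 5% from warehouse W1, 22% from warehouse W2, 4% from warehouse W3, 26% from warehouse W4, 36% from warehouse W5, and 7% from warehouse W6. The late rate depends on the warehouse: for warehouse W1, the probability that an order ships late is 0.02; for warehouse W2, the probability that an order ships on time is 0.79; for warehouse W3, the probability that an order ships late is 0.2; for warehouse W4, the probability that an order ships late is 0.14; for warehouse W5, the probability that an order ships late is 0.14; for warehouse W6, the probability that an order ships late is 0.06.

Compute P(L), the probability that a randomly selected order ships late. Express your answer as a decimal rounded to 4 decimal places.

0.1462

P(L|W2) = 1 − 0.79 = 0.21.
P(L) = P(L|W1)·P(W1) + P(L|W2)·P(W2) + P(L|W3)·P(W3) + P(L|W4)·P(W4) + P(L|W5)·P(W5) + P(L|W6)·P(W6)
      = 0.02·0.05 + 0.21·0.22 + 0.2·0.04 + 0.14·0.26 + 0.14·0.36 + 0.06·0.07
      = 0.001 + 0.0462 + 0.008 + 0.0364 + 0.0504 + 0.0042 = 0.1462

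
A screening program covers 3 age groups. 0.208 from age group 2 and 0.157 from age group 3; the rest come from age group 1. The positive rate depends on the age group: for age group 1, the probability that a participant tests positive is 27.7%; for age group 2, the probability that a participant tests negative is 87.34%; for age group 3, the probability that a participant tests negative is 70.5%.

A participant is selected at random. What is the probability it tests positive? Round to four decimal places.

P(1) = 1 − (0.208 + 0.157) = 0.635.
P(T|2) = 1 − 0.8734 = 0.1266.
P(T|3) = 1 − 0.705 = 0.295.
P(T) = P(T|1)·P(1) + P(T|2)·P(2) + P(T|3)·P(3)
      = 0.277·0.635 + 0.1266·0.208 + 0.295·0.157
      = 0.175895 + 0.0263328 + 0.046315 = 0.2485428

0.2485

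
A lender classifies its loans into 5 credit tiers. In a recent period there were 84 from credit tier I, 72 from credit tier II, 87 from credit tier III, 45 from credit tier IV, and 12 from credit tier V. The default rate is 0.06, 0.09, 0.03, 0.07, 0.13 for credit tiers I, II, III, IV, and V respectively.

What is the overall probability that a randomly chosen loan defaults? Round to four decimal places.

P(D) ≈ 0.0628

Total: 84 + 72 + 87 + 45 + 12 = 300.
P(I) = 84/300 = 0.28. P(II) = 72/300 = 0.24. P(III) = 87/300 = 0.29. P(IV) = 45/300 = 0.15. P(V) = 12/300 = 0.04.
P(D) = P(D|I)·P(I) + P(D|II)·P(II) + P(D|III)·P(III) + P(D|IV)·P(IV) + P(D|V)·P(V)
      = 0.06·0.28 + 0.09·0.24 + 0.03·0.29 + 0.07·0.15 + 0.13·0.04
      = 0.0168 + 0.0216 + 0.0087 + 0.0105 + 0.0052 = 0.0628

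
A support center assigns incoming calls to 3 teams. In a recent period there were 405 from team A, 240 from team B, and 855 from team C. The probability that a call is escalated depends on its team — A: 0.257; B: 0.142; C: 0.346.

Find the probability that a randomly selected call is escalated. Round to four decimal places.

P(E) ≈ 0.2893

Total: 405 + 240 + 855 = 1500.
P(A) = 405/1500 = 0.27. P(B) = 240/1500 = 0.16. P(C) = 855/1500 = 0.57.
P(E) = P(E|A)·P(A) + P(E|B)·P(B) + P(E|C)·P(C)
      = 0.257·0.27 + 0.142·0.16 + 0.346·0.57
      = 0.06939 + 0.02272 + 0.19722 = 0.28933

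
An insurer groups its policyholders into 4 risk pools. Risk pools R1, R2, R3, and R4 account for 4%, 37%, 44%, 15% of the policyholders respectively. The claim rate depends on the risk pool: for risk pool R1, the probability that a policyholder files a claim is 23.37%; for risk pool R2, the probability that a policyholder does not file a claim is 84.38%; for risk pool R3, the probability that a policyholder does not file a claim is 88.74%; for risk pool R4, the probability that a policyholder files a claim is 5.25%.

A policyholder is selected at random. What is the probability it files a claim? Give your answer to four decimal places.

0.1246

P(C|R2) = 1 − 0.8438 = 0.1562.
P(C|R3) = 1 − 0.8874 = 0.1126.
Summing over the partition,
P(C) = P(C|R1)·P(R1) + P(C|R2)·P(R2) + P(C|R3)·P(R3) + P(C|R4)·P(R4)
      = 0.2337·0.04 + 0.1562·0.37 + 0.1126·0.44 + 0.0525·0.15
      = 0.009348 + 0.057794 + 0.049544 + 0.007875 = 0.124561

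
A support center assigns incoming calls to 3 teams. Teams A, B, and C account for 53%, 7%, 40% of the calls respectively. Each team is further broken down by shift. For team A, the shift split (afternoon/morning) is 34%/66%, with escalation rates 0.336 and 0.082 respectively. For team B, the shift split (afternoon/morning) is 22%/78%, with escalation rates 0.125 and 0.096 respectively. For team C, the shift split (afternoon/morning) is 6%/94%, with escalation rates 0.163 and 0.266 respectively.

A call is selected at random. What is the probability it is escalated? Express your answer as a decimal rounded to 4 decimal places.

P(E) ≈ 0.2003

P(E|A) = 0.34·0.336 + 0.66·0.082 = 0.11424 + 0.05412 = 0.16836
P(E|B) = 0.22·0.125 + 0.78·0.096 = 0.0275 + 0.07488 = 0.10238
P(E|C) = 0.06·0.163 + 0.94·0.266 = 0.00978 + 0.25004 = 0.25982
By total probability over the outer partition,
P(E) = 0.53·0.16836 + 0.07·0.10238 + 0.4·0.25982
      = 0.0892308 + 0.0071666 + 0.103928 = 0.2003254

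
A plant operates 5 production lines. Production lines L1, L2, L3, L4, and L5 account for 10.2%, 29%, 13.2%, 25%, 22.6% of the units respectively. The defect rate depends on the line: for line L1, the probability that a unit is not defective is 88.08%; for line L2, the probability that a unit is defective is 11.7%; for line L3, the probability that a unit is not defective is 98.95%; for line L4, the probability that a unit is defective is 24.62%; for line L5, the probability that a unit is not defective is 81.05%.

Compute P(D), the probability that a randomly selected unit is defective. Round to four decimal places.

0.1519

P(D|L1) = 1 − 0.8808 = 0.1192.
P(D|L3) = 1 − 0.9895 = 0.0105.
P(D|L5) = 1 − 0.8105 = 0.1895.
P(D) = P(D|L1)·P(L1) + P(D|L2)·P(L2) + P(D|L3)·P(L3) + P(D|L4)·P(L4) + P(D|L5)·P(L5)
      = 0.1192·0.102 + 0.117·0.29 + 0.0105·0.132 + 0.2462·0.25 + 0.1895·0.226
      = 0.0121584 + 0.03393 + 0.001386 + 0.06155 + 0.042827 = 0.1518514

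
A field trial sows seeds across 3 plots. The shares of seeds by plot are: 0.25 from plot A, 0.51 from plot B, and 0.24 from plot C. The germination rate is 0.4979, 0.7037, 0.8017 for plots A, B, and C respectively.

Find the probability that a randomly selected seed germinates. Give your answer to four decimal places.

P(G) ≈ 0.6758

P(G) = P(G|A)·P(A) + P(G|B)·P(B) + P(G|C)·P(C)
      = 0.4979·0.25 + 0.7037·0.51 + 0.8017·0.24
      = 0.124475 + 0.358887 + 0.192408 = 0.67577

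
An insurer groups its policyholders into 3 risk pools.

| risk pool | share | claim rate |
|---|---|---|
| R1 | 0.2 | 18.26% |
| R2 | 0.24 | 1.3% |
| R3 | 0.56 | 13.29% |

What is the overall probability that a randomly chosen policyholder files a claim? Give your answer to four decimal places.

0.1141

P(C) = P(C|R1)·P(R1) + P(C|R2)·P(R2) + P(C|R3)·P(R3)
      = 0.1826·0.2 + 0.013·0.24 + 0.1329·0.56
      = 0.03652 + 0.00312 + 0.074424 = 0.114064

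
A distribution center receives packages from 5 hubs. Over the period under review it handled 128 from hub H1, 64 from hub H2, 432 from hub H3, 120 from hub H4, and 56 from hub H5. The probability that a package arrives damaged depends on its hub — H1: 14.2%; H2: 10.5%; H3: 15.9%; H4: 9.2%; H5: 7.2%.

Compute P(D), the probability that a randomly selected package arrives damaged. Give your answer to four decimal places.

P(D) ≈ 0.1358

Total: 128 + 64 + 432 + 120 + 56 = 800.
P(H1) = 128/800 = 0.16. P(H2) = 64/800 = 0.08. P(H3) = 432/800 = 0.54. P(H4) = 120/800 = 0.15. P(H5) = 56/800 = 0.07.
P(D) = P(D|H1)·P(H1) + P(D|H2)·P(H2) + P(D|H3)·P(H3) + P(D|H4)·P(H4) + P(D|H5)·P(H5)
      = 0.142·0.16 + 0.105·0.08 + 0.159·0.54 + 0.092·0.15 + 0.072·0.07
      = 0.02272 + 0.0084 + 0.08586 + 0.0138 + 0.00504 = 0.13582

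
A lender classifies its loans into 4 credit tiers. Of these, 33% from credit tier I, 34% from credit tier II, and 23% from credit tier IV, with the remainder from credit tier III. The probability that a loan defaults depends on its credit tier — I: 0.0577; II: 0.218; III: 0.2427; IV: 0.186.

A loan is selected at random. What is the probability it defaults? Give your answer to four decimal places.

P(III) = 1 − (0.33 + 0.34 + 0.23) = 0.1.
P(D) = P(D|I)·P(I) + P(D|II)·P(II) + P(D|III)·P(III) + P(D|IV)·P(IV)
      = 0.0577·0.33 + 0.218·0.34 + 0.2427·0.1 + 0.186·0.23
      = 0.019041 + 0.07412 + 0.02427 + 0.04278 = 0.160211

P(D) ≈ 0.1602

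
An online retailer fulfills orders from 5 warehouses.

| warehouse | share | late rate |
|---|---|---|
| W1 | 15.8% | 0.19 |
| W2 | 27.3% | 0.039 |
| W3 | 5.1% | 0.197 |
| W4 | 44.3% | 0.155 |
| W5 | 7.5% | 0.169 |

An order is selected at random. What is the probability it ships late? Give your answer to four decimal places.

0.1321

P(L) = P(L|W1)·P(W1) + P(L|W2)·P(W2) + P(L|W3)·P(W3) + P(L|W4)·P(W4) + P(L|W5)·P(W5)
      = 0.19·0.158 + 0.039·0.273 + 0.197·0.051 + 0.155·0.443 + 0.169·0.075
      = 0.03002 + 0.010647 + 0.010047 + 0.068665 + 0.012675 = 0.132054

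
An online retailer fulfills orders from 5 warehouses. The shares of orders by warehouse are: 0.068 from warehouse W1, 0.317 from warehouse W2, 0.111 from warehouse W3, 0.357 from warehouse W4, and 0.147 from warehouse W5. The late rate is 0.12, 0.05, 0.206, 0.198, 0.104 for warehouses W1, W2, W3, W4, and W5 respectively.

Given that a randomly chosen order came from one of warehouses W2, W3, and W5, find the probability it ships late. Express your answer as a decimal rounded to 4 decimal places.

P(L|S) ≈ 0.0939

Let S = {W2, W3, W5}.
P(S) = 0.317 + 0.111 + 0.147 = 0.575.
P(L ∩ S) = 0.05·0.317 + 0.206·0.111 + 0.104·0.147 = 0.01585 + 0.022866 + 0.015288 = 0.054004.
P(L | S) = 0.054004 / 0.575 = 0.093920…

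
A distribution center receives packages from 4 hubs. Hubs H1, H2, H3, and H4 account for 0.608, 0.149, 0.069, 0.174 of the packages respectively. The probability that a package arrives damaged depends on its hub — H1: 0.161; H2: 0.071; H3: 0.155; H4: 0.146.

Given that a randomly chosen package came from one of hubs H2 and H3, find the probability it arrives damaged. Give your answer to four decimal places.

P(D|S) ≈ 0.0976

Let S = {H2, H3}.
P(S) = 0.149 + 0.069 = 0.218.
P(D ∩ S) = 0.071·0.149 + 0.155·0.069 = 0.010579 + 0.010695 = 0.021274.
P(D | S) = 0.021274 / 0.218 = 0.097587…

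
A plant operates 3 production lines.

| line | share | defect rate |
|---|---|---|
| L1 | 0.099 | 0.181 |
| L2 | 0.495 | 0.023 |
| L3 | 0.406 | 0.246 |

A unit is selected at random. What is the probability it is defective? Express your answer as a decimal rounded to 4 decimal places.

Using total probability over the partition,
P(D) = P(D|L1)·P(L1) + P(D|L2)·P(L2) + P(D|L3)·P(L3)
      = 0.181·0.099 + 0.023·0.495 + 0.246·0.406
      = 0.017919 + 0.011385 + 0.099876 = 0.12918

0.1292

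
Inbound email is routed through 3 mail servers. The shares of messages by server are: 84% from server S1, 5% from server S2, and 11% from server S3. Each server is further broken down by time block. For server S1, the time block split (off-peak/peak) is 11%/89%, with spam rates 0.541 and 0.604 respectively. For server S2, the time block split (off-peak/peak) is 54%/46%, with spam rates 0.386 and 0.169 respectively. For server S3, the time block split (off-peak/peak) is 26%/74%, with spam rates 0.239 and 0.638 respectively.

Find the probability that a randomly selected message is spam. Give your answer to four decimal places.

0.5746

P(S|S1) = 0.11·0.541 + 0.89·0.604 = 0.05951 + 0.53756 = 0.59707
P(S|S2) = 0.54·0.386 + 0.46·0.169 = 0.20844 + 0.07774 = 0.28618
P(S|S3) = 0.26·0.239 + 0.74·0.638 = 0.06214 + 0.47212 = 0.53426
Then overall,
P(S) = 0.84·0.59707 + 0.05·0.28618 + 0.11·0.53426
      = 0.5015388 + 0.014309 + 0.0587686 = 0.5746164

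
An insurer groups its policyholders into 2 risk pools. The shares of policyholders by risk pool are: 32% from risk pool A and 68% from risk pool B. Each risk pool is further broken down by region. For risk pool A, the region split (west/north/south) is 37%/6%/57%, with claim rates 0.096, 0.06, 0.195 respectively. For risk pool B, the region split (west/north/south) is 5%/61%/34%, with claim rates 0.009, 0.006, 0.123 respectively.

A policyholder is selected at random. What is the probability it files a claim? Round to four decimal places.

P(C|A) = 0.37·0.096 + 0.06·0.06 + 0.57·0.195 = 0.03552 + 0.0036 + 0.11115 = 0.15027
P(C|B) = 0.05·0.009 + 0.61·0.006 + 0.34·0.123 = 0.00045 + 0.00366 + 0.04182 = 0.04593
Then overall,
P(C) = 0.32·0.15027 + 0.68·0.04593
      = 0.0480864 + 0.0312324 = 0.0793188

P(C) ≈ 0.0793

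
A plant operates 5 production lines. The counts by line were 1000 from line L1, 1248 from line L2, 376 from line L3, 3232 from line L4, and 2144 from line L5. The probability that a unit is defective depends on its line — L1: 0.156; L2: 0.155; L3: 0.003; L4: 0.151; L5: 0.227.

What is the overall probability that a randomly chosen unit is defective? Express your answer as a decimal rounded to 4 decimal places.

Total: 1000 + 1248 + 376 + 3232 + 2144 = 8000.
P(L1) = 1000/8000 = 0.125. P(L2) = 1248/8000 = 0.156. P(L3) = 376/8000 = 0.047. P(L4) = 3232/8000 = 0.404. P(L5) = 2144/8000 = 0.268.
Using total probability over the partition,
P(D) = P(D|L1)·P(L1) + P(D|L2)·P(L2) + P(D|L3)·P(L3) + P(D|L4)·P(L4) + P(D|L5)·P(L5)
      = 0.156·0.125 + 0.155·0.156 + 0.003·0.047 + 0.151·0.404 + 0.227·0.268
      = 0.0195 + 0.02418 + 0.000141 + 0.061004 + 0.060836 = 0.165661

0.1657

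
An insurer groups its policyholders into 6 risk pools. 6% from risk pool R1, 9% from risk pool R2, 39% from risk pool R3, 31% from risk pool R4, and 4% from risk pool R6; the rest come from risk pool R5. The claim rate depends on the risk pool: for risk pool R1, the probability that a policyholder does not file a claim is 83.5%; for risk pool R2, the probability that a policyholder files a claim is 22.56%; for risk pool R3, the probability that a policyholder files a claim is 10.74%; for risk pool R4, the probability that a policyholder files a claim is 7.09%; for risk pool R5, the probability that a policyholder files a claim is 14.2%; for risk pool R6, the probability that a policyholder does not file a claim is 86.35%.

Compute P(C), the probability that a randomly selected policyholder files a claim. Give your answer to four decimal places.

0.1151

P(R5) = 1 − (0.06 + 0.09 + 0.39 + 0.31 + 0.04) = 0.11.
P(C|R1) = 1 − 0.835 = 0.165.
P(C|R6) = 1 − 0.8635 = 0.1365.
P(C) = P(C|R1)·P(R1) + P(C|R2)·P(R2) + P(C|R3)·P(R3) + P(C|R4)·P(R4) + P(C|R5)·P(R5) + P(C|R6)·P(R6)
      = 0.165·0.06 + 0.2256·0.09 + 0.1074·0.39 + 0.0709·0.31 + 0.142·0.11 + 0.1365·0.04
      = 0.0099 + 0.020304 + 0.041886 + 0.021979 + 0.01562 + 0.00546 = 0.115149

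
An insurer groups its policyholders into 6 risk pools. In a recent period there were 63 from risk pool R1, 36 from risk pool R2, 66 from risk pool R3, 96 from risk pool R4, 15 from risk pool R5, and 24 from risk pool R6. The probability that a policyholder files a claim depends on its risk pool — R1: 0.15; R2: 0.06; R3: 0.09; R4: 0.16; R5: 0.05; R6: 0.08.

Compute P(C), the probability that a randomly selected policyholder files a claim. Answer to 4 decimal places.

0.1186

Total: 63 + 36 + 66 + 96 + 15 + 24 = 300.
P(R1) = 63/300 = 0.21. P(R2) = 36/300 = 0.12. P(R3) = 66/300 = 0.22. P(R4) = 96/300 = 0.32. P(R5) = 15/300 = 0.05. P(R6) = 24/300 = 0.08.
Summing over the partition,
P(C) = P(C|R1)·P(R1) + P(C|R2)·P(R2) + P(C|R3)·P(R3) + P(C|R4)·P(R4) + P(C|R5)·P(R5) + P(C|R6)·P(R6)
      = 0.15·0.21 + 0.06·0.12 + 0.09·0.22 + 0.16·0.32 + 0.05·0.05 + 0.08·0.08
      = 0.0315 + 0.0072 + 0.0198 + 0.0512 + 0.0025 + 0.0064 = 0.1186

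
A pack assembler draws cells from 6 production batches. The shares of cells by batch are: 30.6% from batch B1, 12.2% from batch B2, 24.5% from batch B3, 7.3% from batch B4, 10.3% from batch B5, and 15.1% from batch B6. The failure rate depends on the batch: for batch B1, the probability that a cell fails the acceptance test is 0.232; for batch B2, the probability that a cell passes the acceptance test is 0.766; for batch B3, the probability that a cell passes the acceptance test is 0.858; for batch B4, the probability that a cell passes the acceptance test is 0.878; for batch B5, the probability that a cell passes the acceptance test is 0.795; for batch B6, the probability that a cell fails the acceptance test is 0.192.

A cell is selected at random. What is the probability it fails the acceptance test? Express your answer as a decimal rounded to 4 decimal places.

P(F|B2) = 1 − 0.766 = 0.234.
P(F|B3) = 1 − 0.858 = 0.142.
P(F|B4) = 1 − 0.878 = 0.122.
P(F|B5) = 1 − 0.795 = 0.205.
Using total probability over the partition,
P(F) = P(F|B1)·P(B1) + P(F|B2)·P(B2) + P(F|B3)·P(B3) + P(F|B4)·P(B4) + P(F|B5)·P(B5) + P(F|B6)·P(B6)
      = 0.232·0.306 + 0.234·0.122 + 0.142·0.245 + 0.122·0.073 + 0.205·0.103 + 0.192·0.151
      = 0.070992 + 0.028548 + 0.03479 + 0.008906 + 0.021115 + 0.028992 = 0.193343

0.1933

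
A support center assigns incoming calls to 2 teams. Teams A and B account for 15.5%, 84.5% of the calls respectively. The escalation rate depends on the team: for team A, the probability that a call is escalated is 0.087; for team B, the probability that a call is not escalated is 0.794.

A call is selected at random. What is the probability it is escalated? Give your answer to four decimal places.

P(E) ≈ 0.1876

P(E|B) = 1 − 0.794 = 0.206.
P(E) = P(E|A)·P(A) + P(E|B)·P(B)
      = 0.087·0.155 + 0.206·0.845
      = 0.013485 + 0.17407 = 0.187555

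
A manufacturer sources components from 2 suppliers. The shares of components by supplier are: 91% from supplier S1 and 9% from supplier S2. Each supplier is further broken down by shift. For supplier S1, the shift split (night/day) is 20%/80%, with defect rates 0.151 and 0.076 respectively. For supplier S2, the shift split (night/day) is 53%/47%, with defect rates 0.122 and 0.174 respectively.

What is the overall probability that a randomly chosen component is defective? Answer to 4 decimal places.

0.0960

P(D|S1) = 0.2·0.151 + 0.8·0.076 = 0.0302 + 0.0608 = 0.091
P(D|S2) = 0.53·0.122 + 0.47·0.174 = 0.06466 + 0.08178 = 0.14644
Then overall,
P(D) = 0.91·0.091 + 0.09·0.14644
      = 0.08281 + 0.0131796 = 0.0959896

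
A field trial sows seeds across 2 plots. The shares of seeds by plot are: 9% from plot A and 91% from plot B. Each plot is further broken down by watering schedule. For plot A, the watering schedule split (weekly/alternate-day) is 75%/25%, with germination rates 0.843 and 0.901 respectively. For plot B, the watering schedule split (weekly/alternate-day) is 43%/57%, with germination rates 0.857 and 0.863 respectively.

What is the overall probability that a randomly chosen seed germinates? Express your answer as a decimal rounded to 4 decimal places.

P(G|A) = 0.75·0.843 + 0.25·0.901 = 0.63225 + 0.22525 = 0.8575
P(G|B) = 0.43·0.857 + 0.57·0.863 = 0.36851 + 0.49191 = 0.86042
By total probability over the outer partition,
P(G) = 0.09·0.8575 + 0.91·0.86042
      = 0.077175 + 0.7829822 = 0.8601572

P(G) ≈ 0.8602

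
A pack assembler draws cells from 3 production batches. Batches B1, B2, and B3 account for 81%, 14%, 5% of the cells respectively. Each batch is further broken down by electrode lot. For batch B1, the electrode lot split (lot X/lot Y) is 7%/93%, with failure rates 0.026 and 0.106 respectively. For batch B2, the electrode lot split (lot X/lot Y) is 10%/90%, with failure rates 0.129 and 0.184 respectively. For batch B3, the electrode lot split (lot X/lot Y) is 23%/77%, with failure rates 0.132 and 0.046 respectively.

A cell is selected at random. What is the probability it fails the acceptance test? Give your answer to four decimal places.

P(F) ≈ 0.1096

P(F|B1) = 0.07·0.026 + 0.93·0.106 = 0.00182 + 0.09858 = 0.1004
P(F|B2) = 0.1·0.129 + 0.9·0.184 = 0.0129 + 0.1656 = 0.1785
P(F|B3) = 0.23·0.132 + 0.77·0.046 = 0.03036 + 0.03542 = 0.06578
Then overall,
P(F) = 0.81·0.1004 + 0.14·0.1785 + 0.05·0.06578
      = 0.081324 + 0.02499 + 0.003289 = 0.109603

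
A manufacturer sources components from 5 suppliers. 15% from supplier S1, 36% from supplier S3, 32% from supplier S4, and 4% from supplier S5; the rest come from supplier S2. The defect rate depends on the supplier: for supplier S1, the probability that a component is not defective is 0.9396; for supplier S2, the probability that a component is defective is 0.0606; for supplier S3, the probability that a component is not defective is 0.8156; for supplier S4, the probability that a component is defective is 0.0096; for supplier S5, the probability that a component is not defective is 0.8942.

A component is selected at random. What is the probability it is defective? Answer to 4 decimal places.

P(S2) = 1 − (0.15 + 0.36 + 0.32 + 0.04) = 0.13.
P(D|S1) = 1 − 0.9396 = 0.0604.
P(D|S3) = 1 − 0.8156 = 0.1844.
P(D|S5) = 1 − 0.8942 = 0.1058.
P(D) = P(D|S1)·P(S1) + P(D|S2)·P(S2) + P(D|S3)·P(S3) + P(D|S4)·P(S4) + P(D|S5)·P(S5)
      = 0.0604·0.15 + 0.0606·0.13 + 0.1844·0.36 + 0.0096·0.32 + 0.1058·0.04
      = 0.00906 + 0.007878 + 0.066384 + 0.003072 + 0.004232 = 0.090626

P(D) ≈ 0.0906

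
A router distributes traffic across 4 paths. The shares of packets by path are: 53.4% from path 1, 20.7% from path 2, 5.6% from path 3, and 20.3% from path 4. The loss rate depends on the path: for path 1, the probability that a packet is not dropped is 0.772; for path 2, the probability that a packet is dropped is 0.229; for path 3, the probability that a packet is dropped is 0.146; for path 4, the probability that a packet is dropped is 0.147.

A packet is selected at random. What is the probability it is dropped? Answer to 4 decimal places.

P(L|1) = 1 − 0.772 = 0.228.
P(L) = P(L|1)·P(1) + P(L|2)·P(2) + P(L|3)·P(3) + P(L|4)·P(4)
      = 0.228·0.534 + 0.229·0.207 + 0.146·0.056 + 0.147·0.203
      = 0.121752 + 0.047403 + 0.008176 + 0.029841 = 0.207172

P(L) ≈ 0.2072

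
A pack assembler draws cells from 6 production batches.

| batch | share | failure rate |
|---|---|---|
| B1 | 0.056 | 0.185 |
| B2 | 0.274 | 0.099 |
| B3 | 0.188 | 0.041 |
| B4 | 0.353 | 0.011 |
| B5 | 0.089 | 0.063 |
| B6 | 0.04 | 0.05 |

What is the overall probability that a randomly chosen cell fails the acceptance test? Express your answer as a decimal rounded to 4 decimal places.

0.0567

P(F) = P(F|B1)·P(B1) + P(F|B2)·P(B2) + P(F|B3)·P(B3) + P(F|B4)·P(B4) + P(F|B5)·P(B5) + P(F|B6)·P(B6)
      = 0.185·0.056 + 0.099·0.274 + 0.041·0.188 + 0.011·0.353 + 0.063·0.089 + 0.05·0.04
      = 0.01036 + 0.027126 + 0.007708 + 0.003883 + 0.005607 + 0.002 = 0.056684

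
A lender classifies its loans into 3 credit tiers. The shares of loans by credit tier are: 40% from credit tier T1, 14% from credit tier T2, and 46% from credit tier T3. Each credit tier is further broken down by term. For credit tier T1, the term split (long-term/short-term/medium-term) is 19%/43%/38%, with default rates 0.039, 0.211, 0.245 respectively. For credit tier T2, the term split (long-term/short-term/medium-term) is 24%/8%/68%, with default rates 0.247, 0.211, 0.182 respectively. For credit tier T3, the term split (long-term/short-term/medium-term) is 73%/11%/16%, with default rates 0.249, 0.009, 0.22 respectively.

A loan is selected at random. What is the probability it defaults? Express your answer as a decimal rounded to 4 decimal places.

P(D|T1) = 0.19·0.039 + 0.43·0.211 + 0.38·0.245 = 0.00741 + 0.09073 + 0.0931 = 0.19124
P(D|T2) = 0.24·0.247 + 0.08·0.211 + 0.68·0.182 = 0.05928 + 0.01688 + 0.12376 = 0.19992
P(D|T3) = 0.73·0.249 + 0.11·0.009 + 0.16·0.22 = 0.18177 + 0.00099 + 0.0352 = 0.21796
By total probability over the outer partition,
P(D) = 0.4·0.19124 + 0.14·0.19992 + 0.46·0.21796
      = 0.076496 + 0.0279888 + 0.1002616 = 0.2047464

0.2047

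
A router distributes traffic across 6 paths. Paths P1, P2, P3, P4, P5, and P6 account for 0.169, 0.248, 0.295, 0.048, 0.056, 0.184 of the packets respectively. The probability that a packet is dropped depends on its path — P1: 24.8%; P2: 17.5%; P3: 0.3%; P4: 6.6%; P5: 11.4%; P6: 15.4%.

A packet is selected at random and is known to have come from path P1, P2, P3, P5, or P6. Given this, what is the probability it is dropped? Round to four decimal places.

Let S = {P1, P2, P3, P5, P6}.
P(S) = 0.169 + 0.248 + 0.295 + 0.056 + 0.184 = 0.952.
P(L ∩ S) = 0.248·0.169 + 0.175·0.248 + 0.003·0.295 + 0.114·0.056 + 0.154·0.184 = 0.041912 + 0.0434 + 0.000885 + 0.006384 + 0.028336 = 0.120917.
P(L | S) = 0.120917 / 0.952 = 0.127014…

P(L|S) ≈ 0.1270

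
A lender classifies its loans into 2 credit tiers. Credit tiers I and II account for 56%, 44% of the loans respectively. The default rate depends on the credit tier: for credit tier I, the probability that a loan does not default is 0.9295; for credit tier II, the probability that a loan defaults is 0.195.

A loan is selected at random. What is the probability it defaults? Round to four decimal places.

0.1253

P(D|I) = 1 − 0.9295 = 0.0705.
P(D) = P(D|I)·P(I) + P(D|II)·P(II)
      = 0.0705·0.56 + 0.195·0.44
      = 0.03948 + 0.0858 = 0.12528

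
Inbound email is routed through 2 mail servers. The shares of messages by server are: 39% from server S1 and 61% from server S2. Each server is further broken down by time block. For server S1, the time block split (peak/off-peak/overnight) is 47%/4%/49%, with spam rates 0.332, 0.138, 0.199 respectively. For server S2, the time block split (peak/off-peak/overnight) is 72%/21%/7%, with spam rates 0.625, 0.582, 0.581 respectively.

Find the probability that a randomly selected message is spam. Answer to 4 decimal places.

P(S|S1) = 0.47·0.332 + 0.04·0.138 + 0.49·0.199 = 0.15604 + 0.00552 + 0.09751 = 0.25907
P(S|S2) = 0.72·0.625 + 0.21·0.582 + 0.07·0.581 = 0.45 + 0.12222 + 0.04067 = 0.61289
By total probability over the outer partition,
P(S) = 0.39·0.25907 + 0.61·0.61289
      = 0.1010373 + 0.3738629 = 0.4749002

P(S) ≈ 0.4749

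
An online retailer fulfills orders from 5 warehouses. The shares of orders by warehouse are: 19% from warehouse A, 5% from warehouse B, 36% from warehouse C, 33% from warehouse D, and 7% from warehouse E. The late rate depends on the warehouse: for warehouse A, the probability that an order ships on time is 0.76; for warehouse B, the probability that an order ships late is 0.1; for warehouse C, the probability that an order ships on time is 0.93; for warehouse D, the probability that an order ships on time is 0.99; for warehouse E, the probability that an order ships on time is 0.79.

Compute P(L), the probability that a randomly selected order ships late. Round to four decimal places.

P(L) ≈ 0.0938

P(L|A) = 1 − 0.76 = 0.24.
P(L|C) = 1 − 0.93 = 0.07.
P(L|D) = 1 − 0.99 = 0.01.
P(L|E) = 1 − 0.79 = 0.21.
P(L) = P(L|A)·P(A) + P(L|B)·P(B) + P(L|C)·P(C) + P(L|D)·P(D) + P(L|E)·P(E)
      = 0.24·0.19 + 0.1·0.05 + 0.07·0.36 + 0.01·0.33 + 0.21·0.07
      = 0.0456 + 0.005 + 0.0252 + 0.0033 + 0.0147 = 0.0938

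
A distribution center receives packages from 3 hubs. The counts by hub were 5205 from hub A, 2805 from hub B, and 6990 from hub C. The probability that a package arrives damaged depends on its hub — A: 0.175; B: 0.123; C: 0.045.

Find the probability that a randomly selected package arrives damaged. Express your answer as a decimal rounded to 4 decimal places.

P(D) ≈ 0.1047

Total: 5205 + 2805 + 6990 = 15000.
P(A) = 5205/15000 = 0.347. P(B) = 2805/15000 = 0.187. P(C) = 6990/15000 = 0.466.
P(D) = P(D|A)·P(A) + P(D|B)·P(B) + P(D|C)·P(C)
      = 0.175·0.347 + 0.123·0.187 + 0.045·0.466
      = 0.060725 + 0.023001 + 0.02097 = 0.104696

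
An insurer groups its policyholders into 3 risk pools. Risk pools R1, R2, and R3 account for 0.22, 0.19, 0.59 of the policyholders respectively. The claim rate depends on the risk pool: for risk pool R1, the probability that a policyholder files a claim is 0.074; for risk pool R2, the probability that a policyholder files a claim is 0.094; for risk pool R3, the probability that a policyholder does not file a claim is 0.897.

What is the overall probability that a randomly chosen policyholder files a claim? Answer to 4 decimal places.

P(C) ≈ 0.0949

P(C|R3) = 1 − 0.897 = 0.103.
Using total probability over the partition,
P(C) = P(C|R1)·P(R1) + P(C|R2)·P(R2) + P(C|R3)·P(R3)
      = 0.074·0.22 + 0.094·0.19 + 0.103·0.59
      = 0.01628 + 0.01786 + 0.06077 = 0.09491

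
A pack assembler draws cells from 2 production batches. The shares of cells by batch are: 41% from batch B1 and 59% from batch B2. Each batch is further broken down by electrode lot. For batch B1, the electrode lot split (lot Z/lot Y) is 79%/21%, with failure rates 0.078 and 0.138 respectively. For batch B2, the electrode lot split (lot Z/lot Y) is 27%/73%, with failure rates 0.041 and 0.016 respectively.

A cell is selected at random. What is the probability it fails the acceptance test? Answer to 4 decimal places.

P(F|B1) = 0.79·0.078 + 0.21·0.138 = 0.06162 + 0.02898 = 0.0906
P(F|B2) = 0.27·0.041 + 0.73·0.016 = 0.01107 + 0.01168 = 0.02275
By total probability over the outer partition,
P(F) = 0.41·0.0906 + 0.59·0.02275
      = 0.037146 + 0.0134225 = 0.0505685

P(F) ≈ 0.0506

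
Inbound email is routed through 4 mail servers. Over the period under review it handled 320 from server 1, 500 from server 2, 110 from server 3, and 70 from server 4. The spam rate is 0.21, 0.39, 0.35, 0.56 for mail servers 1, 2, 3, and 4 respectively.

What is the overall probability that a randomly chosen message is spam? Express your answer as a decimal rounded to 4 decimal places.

0.3399

Total: 320 + 500 + 110 + 70 = 1000.
P(1) = 320/1000 = 0.32. P(2) = 500/1000 = 0.5. P(3) = 110/1000 = 0.11. P(4) = 70/1000 = 0.07.
P(S) = P(S|1)·P(1) + P(S|2)·P(2) + P(S|3)·P(3) + P(S|4)·P(4)
      = 0.21·0.32 + 0.39·0.5 + 0.35·0.11 + 0.56·0.07
      = 0.0672 + 0.195 + 0.0385 + 0.0392 = 0.3399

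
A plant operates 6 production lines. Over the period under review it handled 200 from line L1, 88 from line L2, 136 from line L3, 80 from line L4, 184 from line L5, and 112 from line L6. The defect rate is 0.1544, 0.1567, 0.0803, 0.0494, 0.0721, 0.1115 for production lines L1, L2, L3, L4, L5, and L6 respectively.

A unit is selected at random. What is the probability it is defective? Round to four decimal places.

P(D) ≈ 0.1066

Total: 200 + 88 + 136 + 80 + 184 + 112 = 800.
P(L1) = 200/800 = 0.25. P(L2) = 88/800 = 0.11. P(L3) = 136/800 = 0.17. P(L4) = 80/800 = 0.1. P(L5) = 184/800 = 0.23. P(L6) = 112/800 = 0.14.
P(D) = P(D|L1)·P(L1) + P(D|L2)·P(L2) + P(D|L3)·P(L3) + P(D|L4)·P(L4) + P(D|L5)·P(L5) + P(D|L6)·P(L6)
      = 0.1544·0.25 + 0.1567·0.11 + 0.0803·0.17 + 0.0494·0.1 + 0.0721·0.23 + 0.1115·0.14
      = 0.0386 + 0.017237 + 0.013651 + 0.00494 + 0.016583 + 0.01561 = 0.106621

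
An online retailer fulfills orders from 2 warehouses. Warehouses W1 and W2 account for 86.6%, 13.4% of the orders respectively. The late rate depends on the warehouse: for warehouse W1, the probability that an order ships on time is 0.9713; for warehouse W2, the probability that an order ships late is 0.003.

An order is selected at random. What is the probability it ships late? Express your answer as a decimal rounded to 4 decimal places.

P(L|W1) = 1 − 0.9713 = 0.0287.
P(L) = P(L|W1)·P(W1) + P(L|W2)·P(W2)
      = 0.0287·0.866 + 0.003·0.134
      = 0.0248542 + 0.000402 = 0.0252562

P(L) ≈ 0.0253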